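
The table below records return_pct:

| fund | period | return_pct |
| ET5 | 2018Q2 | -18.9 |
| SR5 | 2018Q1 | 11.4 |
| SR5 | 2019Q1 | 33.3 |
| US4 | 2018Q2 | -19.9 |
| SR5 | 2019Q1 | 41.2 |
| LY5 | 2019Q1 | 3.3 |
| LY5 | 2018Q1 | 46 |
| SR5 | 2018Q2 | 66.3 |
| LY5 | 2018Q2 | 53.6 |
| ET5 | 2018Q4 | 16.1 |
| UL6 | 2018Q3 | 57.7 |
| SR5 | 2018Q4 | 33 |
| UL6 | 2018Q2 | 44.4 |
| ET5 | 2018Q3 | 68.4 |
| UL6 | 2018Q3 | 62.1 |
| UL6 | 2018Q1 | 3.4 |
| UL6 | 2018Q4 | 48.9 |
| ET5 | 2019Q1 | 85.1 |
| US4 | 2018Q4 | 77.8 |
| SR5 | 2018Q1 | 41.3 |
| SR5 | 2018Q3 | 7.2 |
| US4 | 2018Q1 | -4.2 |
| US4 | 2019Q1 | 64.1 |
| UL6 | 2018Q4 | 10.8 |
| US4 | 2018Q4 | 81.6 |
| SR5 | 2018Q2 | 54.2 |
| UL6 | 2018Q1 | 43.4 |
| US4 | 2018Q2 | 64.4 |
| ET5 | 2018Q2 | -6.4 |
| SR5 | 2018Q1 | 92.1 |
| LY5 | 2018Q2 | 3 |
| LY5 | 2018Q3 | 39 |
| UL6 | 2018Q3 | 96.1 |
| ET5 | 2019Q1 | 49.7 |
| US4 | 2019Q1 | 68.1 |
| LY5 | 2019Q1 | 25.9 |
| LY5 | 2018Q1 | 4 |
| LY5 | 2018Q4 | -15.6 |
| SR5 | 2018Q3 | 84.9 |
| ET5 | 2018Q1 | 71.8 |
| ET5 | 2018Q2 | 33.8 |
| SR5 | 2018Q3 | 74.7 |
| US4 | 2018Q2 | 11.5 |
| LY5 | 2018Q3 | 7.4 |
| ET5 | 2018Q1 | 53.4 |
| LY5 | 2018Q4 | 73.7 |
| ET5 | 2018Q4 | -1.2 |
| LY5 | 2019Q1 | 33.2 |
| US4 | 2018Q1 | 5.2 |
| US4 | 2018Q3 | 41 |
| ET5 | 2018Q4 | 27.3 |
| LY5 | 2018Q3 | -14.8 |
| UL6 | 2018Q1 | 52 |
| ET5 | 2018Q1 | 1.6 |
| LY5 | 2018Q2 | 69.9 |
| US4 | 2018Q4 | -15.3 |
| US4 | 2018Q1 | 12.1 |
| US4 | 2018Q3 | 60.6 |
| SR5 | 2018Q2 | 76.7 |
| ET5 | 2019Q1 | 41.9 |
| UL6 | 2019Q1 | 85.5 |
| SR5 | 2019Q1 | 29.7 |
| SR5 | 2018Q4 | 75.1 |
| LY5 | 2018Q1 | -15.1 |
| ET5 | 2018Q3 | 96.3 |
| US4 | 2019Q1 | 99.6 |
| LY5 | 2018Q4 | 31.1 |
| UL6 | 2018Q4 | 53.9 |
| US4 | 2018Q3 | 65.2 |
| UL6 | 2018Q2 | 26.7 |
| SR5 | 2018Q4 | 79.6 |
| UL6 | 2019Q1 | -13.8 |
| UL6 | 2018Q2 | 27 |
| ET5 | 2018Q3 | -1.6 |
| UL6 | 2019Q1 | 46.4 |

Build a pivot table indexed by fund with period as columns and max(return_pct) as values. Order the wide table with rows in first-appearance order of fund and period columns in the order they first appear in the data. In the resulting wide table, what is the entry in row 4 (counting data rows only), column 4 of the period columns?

73.7

With rows in first-appearance order of fund, row 4 is fund=LY5. period columns in first-appearance order: 2018Q2, 2018Q1, 2019Q1, 2018Q4, 2018Q3; column 4 is 2018Q4.
Long rows with fund=LY5, period=2018Q4: max(-15.6, 73.7, 31.1) = 73.7.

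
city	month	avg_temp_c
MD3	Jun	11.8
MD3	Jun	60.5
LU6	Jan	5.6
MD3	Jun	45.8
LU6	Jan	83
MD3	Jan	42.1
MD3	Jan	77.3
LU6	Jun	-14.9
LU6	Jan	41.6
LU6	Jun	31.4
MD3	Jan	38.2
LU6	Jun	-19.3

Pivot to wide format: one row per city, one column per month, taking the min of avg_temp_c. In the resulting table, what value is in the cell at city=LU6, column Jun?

-19.3

Rows with city=LU6 and month=Jun: avg_temp_c values are -14.9, 31.4, -19.3.
min(-14.9, 31.4, -19.3) = -19.3.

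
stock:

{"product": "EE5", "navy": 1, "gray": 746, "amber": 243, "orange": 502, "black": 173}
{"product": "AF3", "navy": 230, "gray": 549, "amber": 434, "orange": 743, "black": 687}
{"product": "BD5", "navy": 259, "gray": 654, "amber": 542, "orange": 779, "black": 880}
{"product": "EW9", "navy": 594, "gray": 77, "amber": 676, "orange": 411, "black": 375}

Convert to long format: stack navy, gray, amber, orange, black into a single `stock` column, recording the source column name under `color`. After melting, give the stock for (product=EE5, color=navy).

1

Unpivoting turns each (product, wide-column) pair into one long row.
The wide cell at row EE5, column navy holds 1, so the long row (EE5, navy) has stock=1.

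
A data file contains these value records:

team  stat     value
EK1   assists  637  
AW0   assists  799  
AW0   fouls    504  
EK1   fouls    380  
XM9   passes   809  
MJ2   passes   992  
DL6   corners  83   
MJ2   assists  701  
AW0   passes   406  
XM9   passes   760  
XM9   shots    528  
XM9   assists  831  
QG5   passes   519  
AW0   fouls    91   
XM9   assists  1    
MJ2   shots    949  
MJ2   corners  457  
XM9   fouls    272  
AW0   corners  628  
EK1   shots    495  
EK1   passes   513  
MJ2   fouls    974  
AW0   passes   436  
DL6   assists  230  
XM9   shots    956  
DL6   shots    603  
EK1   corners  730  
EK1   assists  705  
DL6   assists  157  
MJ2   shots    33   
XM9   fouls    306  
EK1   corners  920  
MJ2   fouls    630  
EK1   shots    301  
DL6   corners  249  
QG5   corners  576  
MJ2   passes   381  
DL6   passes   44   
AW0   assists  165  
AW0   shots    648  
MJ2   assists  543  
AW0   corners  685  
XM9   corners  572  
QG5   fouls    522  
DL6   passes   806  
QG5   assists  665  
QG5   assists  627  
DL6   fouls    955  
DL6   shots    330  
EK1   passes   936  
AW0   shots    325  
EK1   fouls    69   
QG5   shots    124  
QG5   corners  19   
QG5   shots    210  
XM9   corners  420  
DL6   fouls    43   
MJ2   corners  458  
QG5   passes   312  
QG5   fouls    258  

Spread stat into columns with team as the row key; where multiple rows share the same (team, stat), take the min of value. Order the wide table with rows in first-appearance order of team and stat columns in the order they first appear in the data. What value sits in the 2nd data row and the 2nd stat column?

With rows in first-appearance order of team, row 2 is team=AW0. stat columns in first-appearance order: assists, fouls, passes, corners, shots; column 2 is fouls.
Long rows with team=AW0, stat=fouls: min(504, 91) = 91.

91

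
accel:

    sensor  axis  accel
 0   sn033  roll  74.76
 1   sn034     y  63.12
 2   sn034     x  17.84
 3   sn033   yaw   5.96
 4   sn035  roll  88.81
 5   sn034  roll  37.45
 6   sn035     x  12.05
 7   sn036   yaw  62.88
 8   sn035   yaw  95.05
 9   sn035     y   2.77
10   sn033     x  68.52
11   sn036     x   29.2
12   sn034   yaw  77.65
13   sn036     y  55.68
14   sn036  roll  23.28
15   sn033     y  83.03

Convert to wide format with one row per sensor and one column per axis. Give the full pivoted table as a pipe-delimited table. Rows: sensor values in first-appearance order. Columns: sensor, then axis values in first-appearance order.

| sensor | roll | y | x | yaw |
| sn033 | 74.76 | 83.03 | 68.52 | 5.96 |
| sn034 | 37.45 | 63.12 | 17.84 | 77.65 |
| sn035 | 88.81 | 2.77 | 12.05 | 95.05 |
| sn036 | 23.28 | 55.68 | 29.2 | 62.88 |

Columns: sensor plus the 4 distinct axis values (roll, y, x, yaw).
For example, row sn033 column roll takes accel=74.76 from the long row (sn033, roll).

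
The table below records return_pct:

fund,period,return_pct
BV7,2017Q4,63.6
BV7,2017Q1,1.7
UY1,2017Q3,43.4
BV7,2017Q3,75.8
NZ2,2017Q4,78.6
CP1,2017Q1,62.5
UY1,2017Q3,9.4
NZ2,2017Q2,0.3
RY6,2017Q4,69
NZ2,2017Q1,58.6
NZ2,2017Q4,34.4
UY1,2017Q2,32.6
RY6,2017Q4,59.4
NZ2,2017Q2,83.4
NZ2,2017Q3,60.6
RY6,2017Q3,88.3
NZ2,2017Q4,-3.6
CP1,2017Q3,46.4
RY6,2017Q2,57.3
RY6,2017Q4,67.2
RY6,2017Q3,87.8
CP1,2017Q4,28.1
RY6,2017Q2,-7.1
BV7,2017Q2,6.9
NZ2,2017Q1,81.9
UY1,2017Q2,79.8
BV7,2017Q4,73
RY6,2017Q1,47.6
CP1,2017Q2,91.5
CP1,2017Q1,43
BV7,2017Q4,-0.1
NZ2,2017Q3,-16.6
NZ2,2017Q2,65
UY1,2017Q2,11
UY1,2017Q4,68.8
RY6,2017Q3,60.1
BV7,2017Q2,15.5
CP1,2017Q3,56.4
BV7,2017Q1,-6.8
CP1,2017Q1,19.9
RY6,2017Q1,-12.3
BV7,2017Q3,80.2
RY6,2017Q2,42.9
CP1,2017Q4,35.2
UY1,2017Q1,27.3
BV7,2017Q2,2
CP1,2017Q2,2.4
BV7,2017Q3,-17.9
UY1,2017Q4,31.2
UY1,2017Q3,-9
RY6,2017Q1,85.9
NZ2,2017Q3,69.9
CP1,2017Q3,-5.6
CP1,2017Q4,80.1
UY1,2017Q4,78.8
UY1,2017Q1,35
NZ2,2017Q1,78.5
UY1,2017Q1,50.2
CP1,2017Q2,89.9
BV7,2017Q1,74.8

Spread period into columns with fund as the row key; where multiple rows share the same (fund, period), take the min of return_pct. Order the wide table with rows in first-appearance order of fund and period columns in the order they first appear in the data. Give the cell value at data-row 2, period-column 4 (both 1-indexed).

With rows in first-appearance order of fund, row 2 is fund=UY1. period columns in first-appearance order: 2017Q4, 2017Q1, 2017Q3, 2017Q2; column 4 is 2017Q2.
Long rows with fund=UY1, period=2017Q2: min(32.6, 79.8, 11) = 11.

11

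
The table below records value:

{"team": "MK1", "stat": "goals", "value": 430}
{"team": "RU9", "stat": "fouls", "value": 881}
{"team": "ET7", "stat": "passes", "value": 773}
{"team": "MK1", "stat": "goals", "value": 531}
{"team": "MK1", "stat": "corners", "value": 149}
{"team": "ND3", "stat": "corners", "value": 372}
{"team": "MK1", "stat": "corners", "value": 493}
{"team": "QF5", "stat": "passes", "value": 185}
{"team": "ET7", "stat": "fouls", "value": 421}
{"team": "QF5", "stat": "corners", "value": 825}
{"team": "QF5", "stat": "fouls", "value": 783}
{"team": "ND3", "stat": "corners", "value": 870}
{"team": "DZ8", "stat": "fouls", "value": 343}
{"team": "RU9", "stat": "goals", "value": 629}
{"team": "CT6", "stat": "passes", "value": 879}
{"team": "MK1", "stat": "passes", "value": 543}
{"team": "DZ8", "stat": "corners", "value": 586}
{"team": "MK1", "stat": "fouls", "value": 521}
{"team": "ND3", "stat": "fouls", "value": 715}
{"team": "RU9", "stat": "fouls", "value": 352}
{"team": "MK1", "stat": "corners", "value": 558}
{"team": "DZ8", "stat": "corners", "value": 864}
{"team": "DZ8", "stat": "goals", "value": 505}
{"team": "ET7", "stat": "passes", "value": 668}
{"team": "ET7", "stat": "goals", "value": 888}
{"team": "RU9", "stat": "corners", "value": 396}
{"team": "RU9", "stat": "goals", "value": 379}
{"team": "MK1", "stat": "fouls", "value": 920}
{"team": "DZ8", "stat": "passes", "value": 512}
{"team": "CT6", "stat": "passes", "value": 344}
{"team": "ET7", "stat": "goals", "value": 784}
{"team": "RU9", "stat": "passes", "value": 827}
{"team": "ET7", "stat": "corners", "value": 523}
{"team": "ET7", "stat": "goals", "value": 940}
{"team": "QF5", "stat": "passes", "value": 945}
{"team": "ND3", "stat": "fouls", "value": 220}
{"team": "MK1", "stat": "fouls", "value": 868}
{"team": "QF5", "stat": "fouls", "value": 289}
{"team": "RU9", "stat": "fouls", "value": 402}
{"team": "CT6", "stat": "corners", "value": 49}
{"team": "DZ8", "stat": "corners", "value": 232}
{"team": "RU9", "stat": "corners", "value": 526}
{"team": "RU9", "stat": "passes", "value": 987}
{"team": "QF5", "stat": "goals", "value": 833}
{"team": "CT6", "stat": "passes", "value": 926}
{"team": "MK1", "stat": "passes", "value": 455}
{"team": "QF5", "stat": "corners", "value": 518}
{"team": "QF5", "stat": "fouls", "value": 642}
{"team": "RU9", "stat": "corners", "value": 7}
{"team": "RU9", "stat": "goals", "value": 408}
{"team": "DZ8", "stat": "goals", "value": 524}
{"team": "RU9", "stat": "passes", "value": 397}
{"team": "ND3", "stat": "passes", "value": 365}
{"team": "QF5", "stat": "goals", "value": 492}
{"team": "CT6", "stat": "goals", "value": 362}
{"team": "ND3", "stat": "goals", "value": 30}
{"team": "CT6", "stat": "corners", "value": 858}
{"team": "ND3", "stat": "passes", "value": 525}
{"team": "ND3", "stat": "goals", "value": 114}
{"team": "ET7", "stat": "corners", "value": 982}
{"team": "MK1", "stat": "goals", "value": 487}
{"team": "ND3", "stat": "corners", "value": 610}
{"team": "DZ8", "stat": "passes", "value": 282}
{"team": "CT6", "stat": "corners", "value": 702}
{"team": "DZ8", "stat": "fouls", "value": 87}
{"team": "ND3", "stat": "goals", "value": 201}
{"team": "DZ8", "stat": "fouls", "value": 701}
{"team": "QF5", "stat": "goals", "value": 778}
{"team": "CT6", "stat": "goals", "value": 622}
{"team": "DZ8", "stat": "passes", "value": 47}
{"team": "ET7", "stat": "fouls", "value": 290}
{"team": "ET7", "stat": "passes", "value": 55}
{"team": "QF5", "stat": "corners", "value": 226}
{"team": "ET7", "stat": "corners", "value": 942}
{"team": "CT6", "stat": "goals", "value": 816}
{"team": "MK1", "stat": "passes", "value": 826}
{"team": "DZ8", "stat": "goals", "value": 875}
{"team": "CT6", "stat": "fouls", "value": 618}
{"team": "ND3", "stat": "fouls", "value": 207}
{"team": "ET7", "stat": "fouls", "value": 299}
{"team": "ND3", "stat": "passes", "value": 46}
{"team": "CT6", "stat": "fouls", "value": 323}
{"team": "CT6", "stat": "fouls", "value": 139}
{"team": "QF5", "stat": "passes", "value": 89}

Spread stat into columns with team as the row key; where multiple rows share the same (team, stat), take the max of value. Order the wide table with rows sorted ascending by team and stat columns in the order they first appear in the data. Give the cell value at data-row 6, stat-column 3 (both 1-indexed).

945

With rows sorted ascending by team, row 6 is team=QF5. stat columns in first-appearance order: goals, fouls, passes, corners; column 3 is passes.
Long rows with team=QF5, stat=passes: max(185, 945, 89) = 945.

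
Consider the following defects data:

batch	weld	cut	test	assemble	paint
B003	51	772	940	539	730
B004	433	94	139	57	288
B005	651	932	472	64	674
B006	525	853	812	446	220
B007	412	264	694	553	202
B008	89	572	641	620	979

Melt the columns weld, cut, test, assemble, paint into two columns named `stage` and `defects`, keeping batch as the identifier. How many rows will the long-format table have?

30

6 batch values × 5 melted columns = 30 rows.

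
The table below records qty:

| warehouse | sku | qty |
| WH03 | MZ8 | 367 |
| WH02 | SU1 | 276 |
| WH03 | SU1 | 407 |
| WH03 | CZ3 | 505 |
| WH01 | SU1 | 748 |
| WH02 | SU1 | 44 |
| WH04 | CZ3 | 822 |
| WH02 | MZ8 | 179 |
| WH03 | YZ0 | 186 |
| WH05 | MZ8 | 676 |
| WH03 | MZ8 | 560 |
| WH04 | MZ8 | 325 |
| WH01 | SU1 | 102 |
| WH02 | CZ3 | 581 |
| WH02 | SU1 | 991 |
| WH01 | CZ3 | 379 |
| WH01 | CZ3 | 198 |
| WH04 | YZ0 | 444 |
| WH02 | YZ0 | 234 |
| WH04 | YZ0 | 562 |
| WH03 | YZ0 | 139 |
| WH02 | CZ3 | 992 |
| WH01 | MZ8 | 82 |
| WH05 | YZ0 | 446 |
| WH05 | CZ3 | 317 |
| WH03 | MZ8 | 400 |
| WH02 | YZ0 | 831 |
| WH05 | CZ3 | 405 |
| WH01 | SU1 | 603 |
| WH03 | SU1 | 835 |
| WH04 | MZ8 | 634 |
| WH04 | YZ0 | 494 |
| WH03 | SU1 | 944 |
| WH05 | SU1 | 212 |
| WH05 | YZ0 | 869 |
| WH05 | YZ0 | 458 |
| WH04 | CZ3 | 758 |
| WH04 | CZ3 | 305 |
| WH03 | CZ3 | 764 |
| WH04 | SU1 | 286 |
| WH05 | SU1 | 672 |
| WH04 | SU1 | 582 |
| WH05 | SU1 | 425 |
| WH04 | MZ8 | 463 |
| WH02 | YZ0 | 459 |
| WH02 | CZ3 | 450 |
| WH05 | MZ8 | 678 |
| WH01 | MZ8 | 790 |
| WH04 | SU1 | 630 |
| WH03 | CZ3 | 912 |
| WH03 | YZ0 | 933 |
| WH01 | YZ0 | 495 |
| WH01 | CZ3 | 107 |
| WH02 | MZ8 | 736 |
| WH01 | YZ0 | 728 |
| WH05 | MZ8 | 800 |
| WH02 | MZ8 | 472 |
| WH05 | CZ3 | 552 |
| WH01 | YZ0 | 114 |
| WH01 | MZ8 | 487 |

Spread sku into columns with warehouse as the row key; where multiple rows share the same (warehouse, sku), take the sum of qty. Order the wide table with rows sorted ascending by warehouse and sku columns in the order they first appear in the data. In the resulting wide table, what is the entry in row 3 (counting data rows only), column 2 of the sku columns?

2186

With rows sorted ascending by warehouse, row 3 is warehouse=WH03. sku columns in first-appearance order: MZ8, SU1, CZ3, YZ0; column 2 is SU1.
Long rows with warehouse=WH03, sku=SU1: 407 + 835 + 944 = 2186.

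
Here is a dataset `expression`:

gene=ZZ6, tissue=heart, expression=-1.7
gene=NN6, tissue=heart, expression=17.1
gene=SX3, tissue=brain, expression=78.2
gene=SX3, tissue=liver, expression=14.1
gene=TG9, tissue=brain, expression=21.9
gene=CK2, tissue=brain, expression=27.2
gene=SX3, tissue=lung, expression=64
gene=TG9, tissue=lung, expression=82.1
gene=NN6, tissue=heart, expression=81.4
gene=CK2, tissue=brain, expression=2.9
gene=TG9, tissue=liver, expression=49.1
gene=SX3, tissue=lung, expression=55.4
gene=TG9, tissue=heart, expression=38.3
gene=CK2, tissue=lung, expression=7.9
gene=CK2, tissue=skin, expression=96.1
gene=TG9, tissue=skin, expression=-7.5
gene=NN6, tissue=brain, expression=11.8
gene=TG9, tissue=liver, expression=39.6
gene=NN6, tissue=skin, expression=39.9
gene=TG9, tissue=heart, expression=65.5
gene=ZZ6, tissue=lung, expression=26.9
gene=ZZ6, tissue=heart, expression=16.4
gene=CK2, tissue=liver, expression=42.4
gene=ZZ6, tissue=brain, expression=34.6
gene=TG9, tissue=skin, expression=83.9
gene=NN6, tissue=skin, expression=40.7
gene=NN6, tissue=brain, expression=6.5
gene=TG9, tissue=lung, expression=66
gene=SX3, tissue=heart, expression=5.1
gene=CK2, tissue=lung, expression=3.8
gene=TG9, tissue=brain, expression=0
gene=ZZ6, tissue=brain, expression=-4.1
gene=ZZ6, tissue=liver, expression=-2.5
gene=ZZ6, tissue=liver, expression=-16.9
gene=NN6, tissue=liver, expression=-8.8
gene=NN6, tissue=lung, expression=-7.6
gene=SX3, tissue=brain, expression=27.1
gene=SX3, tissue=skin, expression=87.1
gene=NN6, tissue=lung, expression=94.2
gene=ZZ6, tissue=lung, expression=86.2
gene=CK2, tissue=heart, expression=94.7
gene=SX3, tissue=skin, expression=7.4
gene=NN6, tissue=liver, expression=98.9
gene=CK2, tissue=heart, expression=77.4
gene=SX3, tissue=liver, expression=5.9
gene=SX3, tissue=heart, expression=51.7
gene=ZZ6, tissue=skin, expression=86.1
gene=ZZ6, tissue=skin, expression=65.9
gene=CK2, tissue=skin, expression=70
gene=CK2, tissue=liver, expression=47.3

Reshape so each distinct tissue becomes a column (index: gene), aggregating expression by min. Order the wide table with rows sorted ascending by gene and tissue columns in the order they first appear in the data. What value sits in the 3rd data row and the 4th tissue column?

55.4

With rows sorted ascending by gene, row 3 is gene=SX3. tissue columns in first-appearance order: heart, brain, liver, lung, skin; column 4 is lung.
Long rows with gene=SX3, tissue=lung: min(64, 55.4) = 55.4.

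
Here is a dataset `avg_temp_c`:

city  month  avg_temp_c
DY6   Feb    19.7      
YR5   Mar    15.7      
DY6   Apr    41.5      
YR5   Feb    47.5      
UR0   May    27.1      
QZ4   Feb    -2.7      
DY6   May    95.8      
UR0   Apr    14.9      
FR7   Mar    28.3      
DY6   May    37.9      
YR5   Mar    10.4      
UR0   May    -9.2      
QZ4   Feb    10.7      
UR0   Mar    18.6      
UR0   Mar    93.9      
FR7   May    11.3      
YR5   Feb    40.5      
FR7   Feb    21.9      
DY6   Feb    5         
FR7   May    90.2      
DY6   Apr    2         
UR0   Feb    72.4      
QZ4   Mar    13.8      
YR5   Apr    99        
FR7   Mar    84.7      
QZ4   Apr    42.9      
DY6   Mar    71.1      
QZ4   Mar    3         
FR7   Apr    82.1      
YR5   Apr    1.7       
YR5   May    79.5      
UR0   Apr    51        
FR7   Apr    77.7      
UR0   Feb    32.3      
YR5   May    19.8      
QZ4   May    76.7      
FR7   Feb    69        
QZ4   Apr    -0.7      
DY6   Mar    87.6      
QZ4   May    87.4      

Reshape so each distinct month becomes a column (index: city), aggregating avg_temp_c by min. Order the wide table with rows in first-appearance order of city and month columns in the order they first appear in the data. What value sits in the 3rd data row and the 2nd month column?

18.6

With rows in first-appearance order of city, row 3 is city=UR0. month columns in first-appearance order: Feb, Mar, Apr, May; column 2 is Mar.
Long rows with city=UR0, month=Mar: min(18.6, 93.9) = 18.6.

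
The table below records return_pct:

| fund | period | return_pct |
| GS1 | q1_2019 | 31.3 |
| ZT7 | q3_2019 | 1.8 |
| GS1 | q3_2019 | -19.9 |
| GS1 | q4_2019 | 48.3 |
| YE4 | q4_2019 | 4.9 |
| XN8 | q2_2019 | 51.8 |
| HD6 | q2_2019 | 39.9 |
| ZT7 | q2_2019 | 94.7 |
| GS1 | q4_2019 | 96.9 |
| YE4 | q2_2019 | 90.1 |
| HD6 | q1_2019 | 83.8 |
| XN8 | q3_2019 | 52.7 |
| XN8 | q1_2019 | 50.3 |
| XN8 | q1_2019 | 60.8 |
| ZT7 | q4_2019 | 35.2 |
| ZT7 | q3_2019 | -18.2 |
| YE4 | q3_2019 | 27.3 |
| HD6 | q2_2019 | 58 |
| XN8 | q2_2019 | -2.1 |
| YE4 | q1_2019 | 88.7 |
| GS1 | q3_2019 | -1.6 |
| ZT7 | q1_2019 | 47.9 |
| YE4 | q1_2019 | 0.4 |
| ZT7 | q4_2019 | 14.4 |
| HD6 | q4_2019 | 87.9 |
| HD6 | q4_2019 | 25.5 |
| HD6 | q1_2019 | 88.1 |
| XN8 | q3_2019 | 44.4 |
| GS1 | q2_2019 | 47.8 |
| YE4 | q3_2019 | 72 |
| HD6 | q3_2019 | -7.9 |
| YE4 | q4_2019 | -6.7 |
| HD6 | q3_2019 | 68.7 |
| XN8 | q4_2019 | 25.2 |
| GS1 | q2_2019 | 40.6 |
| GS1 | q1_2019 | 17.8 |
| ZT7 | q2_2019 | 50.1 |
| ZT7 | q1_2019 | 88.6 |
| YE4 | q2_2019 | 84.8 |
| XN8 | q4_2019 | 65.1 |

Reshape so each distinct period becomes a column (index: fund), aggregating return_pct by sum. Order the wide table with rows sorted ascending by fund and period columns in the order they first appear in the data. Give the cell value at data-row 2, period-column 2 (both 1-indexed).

With rows sorted ascending by fund, row 2 is fund=HD6. period columns in first-appearance order: q1_2019, q3_2019, q4_2019, q2_2019; column 2 is q3_2019.
Long rows with fund=HD6, period=q3_2019: -7.9 + 68.7 = 60.8.

60.8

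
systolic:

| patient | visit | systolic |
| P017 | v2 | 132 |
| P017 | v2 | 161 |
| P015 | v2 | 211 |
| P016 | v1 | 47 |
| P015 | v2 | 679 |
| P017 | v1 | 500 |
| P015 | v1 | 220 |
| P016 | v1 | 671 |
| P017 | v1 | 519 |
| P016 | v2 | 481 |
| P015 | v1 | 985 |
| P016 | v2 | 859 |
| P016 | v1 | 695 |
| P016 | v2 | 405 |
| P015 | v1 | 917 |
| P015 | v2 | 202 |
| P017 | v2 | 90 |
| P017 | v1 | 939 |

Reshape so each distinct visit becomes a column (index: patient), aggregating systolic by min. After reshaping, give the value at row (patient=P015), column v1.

Rows with patient=P015 and visit=v1: systolic values are 220, 985, 917.
min(220, 985, 917) = 220.

220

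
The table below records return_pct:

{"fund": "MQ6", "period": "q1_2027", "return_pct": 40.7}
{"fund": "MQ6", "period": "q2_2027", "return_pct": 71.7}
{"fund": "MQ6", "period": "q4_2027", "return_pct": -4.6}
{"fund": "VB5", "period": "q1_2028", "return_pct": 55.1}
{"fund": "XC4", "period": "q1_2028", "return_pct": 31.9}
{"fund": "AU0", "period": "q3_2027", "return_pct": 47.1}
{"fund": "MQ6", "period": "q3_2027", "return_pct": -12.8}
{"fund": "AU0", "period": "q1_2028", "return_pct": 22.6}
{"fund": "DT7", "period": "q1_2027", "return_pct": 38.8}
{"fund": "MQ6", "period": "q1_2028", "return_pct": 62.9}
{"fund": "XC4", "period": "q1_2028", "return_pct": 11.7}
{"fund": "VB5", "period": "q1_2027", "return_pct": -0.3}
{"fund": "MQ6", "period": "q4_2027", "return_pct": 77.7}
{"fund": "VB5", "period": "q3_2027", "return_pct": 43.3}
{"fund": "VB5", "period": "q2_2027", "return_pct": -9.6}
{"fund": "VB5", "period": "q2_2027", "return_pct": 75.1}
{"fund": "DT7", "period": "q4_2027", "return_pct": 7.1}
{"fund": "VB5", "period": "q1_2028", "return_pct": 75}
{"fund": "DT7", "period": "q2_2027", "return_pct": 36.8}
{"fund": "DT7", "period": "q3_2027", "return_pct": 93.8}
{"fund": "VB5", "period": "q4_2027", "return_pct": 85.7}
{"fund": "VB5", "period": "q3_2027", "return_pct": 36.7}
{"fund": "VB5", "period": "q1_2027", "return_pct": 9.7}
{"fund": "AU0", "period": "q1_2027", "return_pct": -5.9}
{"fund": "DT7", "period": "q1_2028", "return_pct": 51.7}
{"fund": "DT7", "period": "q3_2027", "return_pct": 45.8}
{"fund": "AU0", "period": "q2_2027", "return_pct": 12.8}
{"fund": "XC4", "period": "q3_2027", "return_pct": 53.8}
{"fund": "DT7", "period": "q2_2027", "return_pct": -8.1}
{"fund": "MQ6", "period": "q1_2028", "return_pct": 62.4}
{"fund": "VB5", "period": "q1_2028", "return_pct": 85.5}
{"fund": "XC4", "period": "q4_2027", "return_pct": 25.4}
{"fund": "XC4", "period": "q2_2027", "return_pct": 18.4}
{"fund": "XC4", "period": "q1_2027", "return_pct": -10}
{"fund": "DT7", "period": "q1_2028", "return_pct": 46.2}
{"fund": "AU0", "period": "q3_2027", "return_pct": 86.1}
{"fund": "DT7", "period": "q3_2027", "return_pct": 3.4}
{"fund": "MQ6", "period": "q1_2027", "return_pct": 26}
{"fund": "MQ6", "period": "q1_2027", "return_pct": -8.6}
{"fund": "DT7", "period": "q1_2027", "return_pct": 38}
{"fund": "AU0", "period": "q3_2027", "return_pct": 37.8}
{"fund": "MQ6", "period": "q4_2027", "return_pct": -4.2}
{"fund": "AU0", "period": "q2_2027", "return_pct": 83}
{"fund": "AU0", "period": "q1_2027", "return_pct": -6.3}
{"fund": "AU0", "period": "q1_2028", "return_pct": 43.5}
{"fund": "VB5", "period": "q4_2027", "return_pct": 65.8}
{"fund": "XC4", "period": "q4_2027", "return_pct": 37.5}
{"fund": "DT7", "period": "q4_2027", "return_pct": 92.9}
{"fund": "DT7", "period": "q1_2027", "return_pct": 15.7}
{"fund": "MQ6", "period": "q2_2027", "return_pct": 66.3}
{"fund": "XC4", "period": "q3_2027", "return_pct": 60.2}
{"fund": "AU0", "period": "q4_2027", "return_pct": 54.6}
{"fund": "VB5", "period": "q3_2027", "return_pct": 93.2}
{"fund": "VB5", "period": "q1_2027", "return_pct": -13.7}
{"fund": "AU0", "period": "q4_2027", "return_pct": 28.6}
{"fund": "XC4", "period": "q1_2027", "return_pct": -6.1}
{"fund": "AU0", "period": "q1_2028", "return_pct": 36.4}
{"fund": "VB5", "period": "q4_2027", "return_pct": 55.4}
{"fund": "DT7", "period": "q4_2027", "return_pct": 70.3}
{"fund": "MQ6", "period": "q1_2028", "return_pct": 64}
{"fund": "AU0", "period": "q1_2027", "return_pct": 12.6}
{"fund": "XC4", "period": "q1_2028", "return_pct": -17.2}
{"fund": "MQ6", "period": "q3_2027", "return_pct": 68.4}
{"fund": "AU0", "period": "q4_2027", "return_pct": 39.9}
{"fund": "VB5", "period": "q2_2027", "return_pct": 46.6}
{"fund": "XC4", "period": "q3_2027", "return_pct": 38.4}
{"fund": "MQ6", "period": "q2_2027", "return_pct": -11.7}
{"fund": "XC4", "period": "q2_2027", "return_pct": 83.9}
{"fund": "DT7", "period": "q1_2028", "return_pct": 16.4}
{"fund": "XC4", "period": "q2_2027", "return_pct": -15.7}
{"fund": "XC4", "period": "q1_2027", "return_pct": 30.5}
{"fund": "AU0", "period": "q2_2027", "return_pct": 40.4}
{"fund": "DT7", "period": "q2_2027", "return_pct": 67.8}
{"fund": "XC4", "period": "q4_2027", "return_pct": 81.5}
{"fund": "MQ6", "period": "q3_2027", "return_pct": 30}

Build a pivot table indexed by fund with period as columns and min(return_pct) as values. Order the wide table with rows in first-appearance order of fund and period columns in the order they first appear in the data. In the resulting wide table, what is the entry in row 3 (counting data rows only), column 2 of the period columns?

With rows in first-appearance order of fund, row 3 is fund=XC4. period columns in first-appearance order: q1_2027, q2_2027, q4_2027, q1_2028, q3_2027; column 2 is q2_2027.
Long rows with fund=XC4, period=q2_2027: min(18.4, 83.9, -15.7) = -15.7.

-15.7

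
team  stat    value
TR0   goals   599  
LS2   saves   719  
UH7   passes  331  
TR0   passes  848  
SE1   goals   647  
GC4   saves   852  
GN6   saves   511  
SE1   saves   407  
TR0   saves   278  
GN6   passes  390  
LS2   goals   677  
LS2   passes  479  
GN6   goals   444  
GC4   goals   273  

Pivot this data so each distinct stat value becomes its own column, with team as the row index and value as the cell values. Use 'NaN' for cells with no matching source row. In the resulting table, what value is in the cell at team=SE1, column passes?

NaN

No long-format row has team=SE1 and stat=passes, so the cell is NaN.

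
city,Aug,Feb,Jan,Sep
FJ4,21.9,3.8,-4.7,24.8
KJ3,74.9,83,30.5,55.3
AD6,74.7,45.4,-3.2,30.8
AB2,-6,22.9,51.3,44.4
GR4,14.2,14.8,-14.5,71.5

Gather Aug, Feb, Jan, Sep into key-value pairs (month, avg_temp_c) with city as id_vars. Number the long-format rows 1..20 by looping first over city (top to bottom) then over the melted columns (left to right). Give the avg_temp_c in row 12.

30.8

20 rows total (5 × 4). Row 12: index ⌊(12-1)/4⌋ = 2 into city → AD6; (12-1) mod 4 = 3 into the melted columns → Sep.
So row 12 is (AD6, Sep, 30.8); avg_temp_c = 30.8.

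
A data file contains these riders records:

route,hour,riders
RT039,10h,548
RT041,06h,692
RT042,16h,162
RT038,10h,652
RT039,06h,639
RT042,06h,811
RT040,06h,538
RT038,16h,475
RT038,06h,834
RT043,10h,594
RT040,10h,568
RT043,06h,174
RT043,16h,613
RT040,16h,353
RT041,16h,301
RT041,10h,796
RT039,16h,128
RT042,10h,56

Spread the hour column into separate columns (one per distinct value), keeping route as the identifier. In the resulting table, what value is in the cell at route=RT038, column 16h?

475

Wide layout: rows indexed by route, columns are the 3 distinct hour values (10h, 06h, 16h).
Cell (route=RT038, hour=16h) draws from the long row where route=RT038 and hour=16h, which has riders=475.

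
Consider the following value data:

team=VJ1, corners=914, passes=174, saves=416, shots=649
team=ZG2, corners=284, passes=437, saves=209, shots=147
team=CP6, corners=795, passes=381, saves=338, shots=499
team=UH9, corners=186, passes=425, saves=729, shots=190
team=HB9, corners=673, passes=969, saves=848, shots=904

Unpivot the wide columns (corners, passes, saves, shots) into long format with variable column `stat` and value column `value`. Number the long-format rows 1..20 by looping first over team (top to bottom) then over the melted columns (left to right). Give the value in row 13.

186

20 rows total (5 × 4). Row 13: index ⌊(13-1)/4⌋ = 3 into team → UH9; (13-1) mod 4 = 0 into the melted columns → corners.
So row 13 is (UH9, corners, 186); value = 186.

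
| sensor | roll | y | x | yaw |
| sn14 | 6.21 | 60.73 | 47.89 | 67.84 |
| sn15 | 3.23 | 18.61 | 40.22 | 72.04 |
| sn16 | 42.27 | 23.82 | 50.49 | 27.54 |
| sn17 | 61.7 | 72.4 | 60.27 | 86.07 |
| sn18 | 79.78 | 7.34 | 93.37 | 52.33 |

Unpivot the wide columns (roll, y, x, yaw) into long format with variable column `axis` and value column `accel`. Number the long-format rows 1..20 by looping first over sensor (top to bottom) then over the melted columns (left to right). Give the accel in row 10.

23.82

20 rows total (5 × 4). Row 10: index ⌊(10-1)/4⌋ = 2 into sensor → sn16; (10-1) mod 4 = 1 into the melted columns → y.
So row 10 is (sn16, y, 23.82); accel = 23.82.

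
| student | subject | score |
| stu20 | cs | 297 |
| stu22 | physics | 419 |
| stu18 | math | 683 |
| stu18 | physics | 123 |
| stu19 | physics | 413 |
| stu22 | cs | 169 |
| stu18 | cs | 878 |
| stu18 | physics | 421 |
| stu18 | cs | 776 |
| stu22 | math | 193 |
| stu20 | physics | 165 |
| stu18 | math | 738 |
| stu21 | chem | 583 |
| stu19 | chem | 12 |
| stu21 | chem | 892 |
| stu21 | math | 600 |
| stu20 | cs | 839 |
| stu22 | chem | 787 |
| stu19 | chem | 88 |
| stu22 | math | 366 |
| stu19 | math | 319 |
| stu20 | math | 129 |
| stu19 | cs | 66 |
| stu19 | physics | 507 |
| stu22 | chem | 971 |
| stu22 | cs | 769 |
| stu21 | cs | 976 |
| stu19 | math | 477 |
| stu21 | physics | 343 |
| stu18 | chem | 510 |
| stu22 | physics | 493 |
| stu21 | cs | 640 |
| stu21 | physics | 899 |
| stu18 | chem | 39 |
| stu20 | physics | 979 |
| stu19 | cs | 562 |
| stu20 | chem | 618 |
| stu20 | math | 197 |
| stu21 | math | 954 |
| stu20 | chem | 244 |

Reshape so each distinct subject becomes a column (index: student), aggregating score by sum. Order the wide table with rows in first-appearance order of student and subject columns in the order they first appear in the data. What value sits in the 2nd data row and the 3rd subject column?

559

With rows in first-appearance order of student, row 2 is student=stu22. subject columns in first-appearance order: cs, physics, math, chem; column 3 is math.
Long rows with student=stu22, subject=math: 193 + 366 = 559.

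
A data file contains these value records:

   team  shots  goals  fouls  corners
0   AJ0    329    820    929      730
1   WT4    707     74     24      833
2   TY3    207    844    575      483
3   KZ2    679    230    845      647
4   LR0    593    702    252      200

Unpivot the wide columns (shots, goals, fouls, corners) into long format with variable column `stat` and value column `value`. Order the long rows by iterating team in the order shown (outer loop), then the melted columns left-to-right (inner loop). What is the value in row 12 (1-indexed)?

20 rows total (5 × 4). Row 12: index ⌊(12-1)/4⌋ = 2 into team → TY3; (12-1) mod 4 = 3 into the melted columns → corners.
So row 12 is (TY3, corners, 483); value = 483.

483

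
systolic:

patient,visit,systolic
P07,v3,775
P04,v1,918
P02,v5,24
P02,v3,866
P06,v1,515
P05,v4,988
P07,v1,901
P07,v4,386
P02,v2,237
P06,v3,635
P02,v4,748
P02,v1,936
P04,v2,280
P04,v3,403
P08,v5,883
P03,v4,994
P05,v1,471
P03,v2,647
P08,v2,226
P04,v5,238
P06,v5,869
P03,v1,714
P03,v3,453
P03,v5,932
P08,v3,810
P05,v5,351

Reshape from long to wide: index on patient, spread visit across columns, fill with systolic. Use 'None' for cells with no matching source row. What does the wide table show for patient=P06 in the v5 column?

The long row with patient=P06, visit=v5 has systolic=869.

869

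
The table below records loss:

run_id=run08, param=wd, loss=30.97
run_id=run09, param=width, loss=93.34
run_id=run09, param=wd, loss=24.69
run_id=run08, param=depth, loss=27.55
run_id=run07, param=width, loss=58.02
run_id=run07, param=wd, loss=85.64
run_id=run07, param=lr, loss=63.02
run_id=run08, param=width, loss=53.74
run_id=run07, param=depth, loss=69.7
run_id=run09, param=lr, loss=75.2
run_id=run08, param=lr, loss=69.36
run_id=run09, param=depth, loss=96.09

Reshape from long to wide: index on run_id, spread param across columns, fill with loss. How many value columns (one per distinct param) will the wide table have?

4

4 distinct param values: depth, lr, width, wd.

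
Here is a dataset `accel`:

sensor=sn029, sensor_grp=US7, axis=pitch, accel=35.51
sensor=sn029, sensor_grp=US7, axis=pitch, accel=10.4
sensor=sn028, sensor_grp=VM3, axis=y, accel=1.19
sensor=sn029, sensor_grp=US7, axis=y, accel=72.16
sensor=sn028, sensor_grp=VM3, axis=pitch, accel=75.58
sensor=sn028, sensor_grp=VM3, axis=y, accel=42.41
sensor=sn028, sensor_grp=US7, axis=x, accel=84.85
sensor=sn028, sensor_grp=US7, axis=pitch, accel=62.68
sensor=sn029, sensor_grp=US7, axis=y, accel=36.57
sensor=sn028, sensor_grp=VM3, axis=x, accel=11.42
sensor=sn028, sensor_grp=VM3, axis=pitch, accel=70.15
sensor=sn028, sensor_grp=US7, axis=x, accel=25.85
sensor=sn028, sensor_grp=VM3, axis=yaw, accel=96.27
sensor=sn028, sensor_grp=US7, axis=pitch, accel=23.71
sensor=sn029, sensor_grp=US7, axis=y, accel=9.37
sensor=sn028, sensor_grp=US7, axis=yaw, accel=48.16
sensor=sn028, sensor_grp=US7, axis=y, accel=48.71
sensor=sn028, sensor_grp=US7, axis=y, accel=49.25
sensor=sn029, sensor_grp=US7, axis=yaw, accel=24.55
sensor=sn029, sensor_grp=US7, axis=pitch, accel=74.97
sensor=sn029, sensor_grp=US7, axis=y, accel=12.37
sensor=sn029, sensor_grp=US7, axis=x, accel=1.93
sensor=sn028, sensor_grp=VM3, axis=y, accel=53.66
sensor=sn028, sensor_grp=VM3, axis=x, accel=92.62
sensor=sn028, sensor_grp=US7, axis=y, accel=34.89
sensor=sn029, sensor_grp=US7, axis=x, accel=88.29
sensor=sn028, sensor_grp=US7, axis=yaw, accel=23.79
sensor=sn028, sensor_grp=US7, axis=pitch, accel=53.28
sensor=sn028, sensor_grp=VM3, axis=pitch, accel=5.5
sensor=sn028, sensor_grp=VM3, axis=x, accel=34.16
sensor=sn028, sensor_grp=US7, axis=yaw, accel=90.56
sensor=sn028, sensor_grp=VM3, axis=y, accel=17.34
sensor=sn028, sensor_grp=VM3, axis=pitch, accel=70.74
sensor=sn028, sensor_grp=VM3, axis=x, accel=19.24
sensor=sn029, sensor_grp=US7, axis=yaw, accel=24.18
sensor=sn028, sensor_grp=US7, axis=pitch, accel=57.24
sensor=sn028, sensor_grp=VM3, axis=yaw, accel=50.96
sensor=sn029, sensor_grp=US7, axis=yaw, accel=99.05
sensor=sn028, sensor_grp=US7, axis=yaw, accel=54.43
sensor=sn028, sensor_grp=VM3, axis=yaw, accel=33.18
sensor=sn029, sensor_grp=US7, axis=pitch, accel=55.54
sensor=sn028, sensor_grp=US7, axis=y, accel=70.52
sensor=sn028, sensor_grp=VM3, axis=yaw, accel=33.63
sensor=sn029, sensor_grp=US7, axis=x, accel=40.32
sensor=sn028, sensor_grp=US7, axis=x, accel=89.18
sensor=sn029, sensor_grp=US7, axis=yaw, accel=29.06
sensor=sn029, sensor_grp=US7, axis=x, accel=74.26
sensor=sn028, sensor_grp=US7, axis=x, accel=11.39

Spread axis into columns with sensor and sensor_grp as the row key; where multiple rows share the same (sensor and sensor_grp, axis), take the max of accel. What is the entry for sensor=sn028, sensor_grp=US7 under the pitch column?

Rows with sensor=sn028, sensor_grp=US7 and axis=pitch: accel values are 62.68, 23.71, 53.28, 57.24.
max(62.68, 23.71, 53.28, 57.24) = 62.68.

62.68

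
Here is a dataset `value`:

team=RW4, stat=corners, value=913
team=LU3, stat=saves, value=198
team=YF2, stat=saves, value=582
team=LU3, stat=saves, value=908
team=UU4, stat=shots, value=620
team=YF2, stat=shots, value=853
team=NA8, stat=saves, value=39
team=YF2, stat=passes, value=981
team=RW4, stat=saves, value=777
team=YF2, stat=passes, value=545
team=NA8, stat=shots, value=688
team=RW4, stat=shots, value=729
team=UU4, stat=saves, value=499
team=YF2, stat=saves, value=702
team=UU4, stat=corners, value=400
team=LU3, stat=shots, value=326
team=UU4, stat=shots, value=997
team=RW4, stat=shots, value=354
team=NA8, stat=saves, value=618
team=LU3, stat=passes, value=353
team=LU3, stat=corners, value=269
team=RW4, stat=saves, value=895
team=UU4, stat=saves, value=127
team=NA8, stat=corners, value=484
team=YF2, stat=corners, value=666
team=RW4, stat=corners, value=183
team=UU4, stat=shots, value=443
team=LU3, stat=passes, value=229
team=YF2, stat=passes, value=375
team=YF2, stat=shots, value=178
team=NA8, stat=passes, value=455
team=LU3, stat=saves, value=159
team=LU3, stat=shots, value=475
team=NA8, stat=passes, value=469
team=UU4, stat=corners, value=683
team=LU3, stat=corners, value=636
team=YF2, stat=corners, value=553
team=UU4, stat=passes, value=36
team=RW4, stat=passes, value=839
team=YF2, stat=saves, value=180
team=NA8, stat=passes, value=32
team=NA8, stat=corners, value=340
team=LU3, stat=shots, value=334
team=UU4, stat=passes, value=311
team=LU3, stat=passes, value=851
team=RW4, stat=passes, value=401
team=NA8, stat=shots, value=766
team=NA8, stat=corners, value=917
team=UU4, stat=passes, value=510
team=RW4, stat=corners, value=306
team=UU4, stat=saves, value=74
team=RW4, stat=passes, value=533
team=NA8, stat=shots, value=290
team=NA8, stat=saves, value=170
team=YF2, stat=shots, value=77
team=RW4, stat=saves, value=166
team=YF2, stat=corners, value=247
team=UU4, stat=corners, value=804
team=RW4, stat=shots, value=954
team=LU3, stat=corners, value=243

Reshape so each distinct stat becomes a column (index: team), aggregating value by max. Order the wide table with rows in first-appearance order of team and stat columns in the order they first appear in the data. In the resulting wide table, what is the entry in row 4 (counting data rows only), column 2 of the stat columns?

With rows in first-appearance order of team, row 4 is team=UU4. stat columns in first-appearance order: corners, saves, shots, passes; column 2 is saves.
Long rows with team=UU4, stat=saves: max(499, 127, 74) = 499.

499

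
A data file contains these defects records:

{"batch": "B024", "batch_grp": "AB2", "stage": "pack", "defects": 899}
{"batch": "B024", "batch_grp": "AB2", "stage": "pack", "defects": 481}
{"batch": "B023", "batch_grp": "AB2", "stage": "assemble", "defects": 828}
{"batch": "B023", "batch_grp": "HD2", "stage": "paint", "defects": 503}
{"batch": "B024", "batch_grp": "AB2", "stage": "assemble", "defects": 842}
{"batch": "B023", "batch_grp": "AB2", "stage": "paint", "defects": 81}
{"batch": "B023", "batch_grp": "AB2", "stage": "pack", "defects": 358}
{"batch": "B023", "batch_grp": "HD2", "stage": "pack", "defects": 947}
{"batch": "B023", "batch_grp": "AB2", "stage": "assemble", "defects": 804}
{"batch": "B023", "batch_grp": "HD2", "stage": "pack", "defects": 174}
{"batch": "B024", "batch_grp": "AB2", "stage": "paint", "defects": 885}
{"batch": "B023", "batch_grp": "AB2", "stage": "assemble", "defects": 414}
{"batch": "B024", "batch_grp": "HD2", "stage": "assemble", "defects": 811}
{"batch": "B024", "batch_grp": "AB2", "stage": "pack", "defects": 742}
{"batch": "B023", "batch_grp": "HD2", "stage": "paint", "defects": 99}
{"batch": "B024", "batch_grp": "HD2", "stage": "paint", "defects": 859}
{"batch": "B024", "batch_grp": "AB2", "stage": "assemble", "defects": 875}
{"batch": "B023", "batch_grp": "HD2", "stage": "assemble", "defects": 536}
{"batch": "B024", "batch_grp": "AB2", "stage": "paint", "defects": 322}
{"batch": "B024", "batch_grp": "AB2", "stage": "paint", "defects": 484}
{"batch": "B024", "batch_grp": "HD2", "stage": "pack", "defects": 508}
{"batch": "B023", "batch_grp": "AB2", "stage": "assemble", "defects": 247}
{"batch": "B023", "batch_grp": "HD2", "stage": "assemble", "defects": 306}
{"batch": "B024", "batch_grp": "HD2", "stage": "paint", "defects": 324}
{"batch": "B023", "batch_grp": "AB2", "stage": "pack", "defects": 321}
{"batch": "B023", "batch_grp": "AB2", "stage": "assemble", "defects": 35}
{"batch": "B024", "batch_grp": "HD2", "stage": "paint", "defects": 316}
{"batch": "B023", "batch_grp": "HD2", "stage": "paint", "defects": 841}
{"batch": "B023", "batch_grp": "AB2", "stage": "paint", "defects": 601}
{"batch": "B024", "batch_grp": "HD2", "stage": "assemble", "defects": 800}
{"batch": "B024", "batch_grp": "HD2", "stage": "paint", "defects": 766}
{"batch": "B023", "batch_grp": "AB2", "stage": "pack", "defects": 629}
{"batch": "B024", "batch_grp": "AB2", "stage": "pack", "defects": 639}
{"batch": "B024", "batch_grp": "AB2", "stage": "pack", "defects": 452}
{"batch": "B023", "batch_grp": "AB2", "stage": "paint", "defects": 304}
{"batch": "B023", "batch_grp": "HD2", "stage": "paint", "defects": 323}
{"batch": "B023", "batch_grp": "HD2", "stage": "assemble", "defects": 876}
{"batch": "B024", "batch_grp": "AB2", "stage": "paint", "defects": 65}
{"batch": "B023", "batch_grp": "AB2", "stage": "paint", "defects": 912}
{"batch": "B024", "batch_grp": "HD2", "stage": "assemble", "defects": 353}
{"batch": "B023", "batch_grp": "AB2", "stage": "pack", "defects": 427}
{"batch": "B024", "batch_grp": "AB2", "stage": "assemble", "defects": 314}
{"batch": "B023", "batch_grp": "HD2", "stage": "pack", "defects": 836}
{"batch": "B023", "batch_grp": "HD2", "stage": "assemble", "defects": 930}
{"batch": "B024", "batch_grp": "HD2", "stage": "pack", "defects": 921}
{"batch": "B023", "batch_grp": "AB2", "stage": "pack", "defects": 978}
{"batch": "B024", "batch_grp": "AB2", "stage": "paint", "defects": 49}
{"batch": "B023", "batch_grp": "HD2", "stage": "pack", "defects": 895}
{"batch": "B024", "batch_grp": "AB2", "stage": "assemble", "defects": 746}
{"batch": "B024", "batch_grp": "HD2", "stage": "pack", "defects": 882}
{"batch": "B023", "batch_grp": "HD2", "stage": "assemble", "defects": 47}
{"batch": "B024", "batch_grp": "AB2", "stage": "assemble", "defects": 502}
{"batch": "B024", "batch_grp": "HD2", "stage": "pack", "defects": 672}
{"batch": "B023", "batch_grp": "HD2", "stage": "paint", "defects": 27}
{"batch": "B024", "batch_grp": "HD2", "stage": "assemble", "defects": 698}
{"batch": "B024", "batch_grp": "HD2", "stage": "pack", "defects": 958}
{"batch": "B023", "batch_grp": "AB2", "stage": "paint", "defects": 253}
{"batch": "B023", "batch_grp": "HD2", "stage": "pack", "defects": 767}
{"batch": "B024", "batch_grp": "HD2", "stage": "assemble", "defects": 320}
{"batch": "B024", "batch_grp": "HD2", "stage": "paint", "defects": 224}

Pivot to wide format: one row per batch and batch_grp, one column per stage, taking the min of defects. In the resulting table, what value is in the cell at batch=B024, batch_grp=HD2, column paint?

Rows with batch=B024, batch_grp=HD2 and stage=paint: defects values are 859, 324, 316, 766, 224.
min(859, 324, 316, 766, 224) = 224.

224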